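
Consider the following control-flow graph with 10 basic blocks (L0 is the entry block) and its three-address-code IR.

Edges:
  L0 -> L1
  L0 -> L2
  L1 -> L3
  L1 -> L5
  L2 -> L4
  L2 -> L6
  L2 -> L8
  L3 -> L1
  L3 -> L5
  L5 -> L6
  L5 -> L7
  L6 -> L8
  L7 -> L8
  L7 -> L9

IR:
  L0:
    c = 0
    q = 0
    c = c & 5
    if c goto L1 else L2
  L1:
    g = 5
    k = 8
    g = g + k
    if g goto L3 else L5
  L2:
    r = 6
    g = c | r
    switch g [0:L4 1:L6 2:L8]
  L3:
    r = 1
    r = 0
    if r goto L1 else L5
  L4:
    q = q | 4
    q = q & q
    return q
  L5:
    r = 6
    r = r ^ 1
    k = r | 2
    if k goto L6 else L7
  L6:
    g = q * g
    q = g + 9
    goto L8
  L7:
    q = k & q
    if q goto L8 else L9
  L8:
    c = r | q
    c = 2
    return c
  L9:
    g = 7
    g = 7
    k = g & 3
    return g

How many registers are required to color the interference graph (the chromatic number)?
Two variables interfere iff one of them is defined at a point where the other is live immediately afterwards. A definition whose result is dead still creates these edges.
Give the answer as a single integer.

Answer: 4

Analysis:
def/use:
  L0: def={c,q} ue=∅
  L1: def={g,k} ue=∅
  L2: def={g,r} ue={c}
  L3: def={r} ue=∅
  L4: def={q} ue={q}
  L5: def={k,r} ue=∅
  L6: def={g,q} ue={g,q}
  L7: def={q} ue={k,q}
  L8: def={c} ue={q,r}
  L9: def={g,k} ue=∅

Live sets:
  live L0: ∅→{c,q}
  live L1: {q}→{g,q}
  live L2: {c,q}→{g,q,r}
  live L3: {g,q}→{g,q}
  live L4: {q}→∅
  live L5: {g,q}→{g,k,q,r}
  live L6: {g,q,r}→{q,r}
  live L7: {k,q,r}→{q,r}
  live L8: {q,r}→∅
  live L9: ∅→∅

Interference:
  c↔{q,r}
  g↔{k,q,r}
  k↔{g,q,r}
  q↔{c,g,k,r}
  r↔{c,g,k,q}

Colouring:
  lower bound: {g,k,q,r} mutually conflict ⇒ χ ≥ 4
  assign c→r2 g→r2 k→r3 q→r0 r→r1 — no edge inside a register ⇒ χ ≤ 4
  χ = 4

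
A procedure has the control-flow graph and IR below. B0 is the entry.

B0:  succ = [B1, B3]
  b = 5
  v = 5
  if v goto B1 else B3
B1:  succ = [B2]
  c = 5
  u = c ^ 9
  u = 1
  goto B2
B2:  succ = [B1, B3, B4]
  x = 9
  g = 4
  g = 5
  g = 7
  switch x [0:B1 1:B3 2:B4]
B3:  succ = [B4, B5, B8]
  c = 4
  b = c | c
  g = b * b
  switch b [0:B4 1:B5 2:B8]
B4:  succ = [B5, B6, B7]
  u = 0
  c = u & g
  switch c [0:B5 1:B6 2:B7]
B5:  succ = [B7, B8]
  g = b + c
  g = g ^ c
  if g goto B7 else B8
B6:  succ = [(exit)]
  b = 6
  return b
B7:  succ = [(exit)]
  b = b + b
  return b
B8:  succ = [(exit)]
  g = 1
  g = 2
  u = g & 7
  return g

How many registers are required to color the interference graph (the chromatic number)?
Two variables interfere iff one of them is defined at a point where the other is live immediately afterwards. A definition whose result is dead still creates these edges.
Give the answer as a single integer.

Answer: 3

Analysis:
def/use:
  B0 def {b,v} use ∅
  B1 def {c,u} use ∅
  B2 def {g,x} use ∅
  B3 def {b,c,g} use ∅
  B4 def {c,u} use {g}
  B5 def {g} use {b,c}
  B6 def {b} use ∅
  B7 def {b} use {b}
  B8 def {g,u} use ∅

Liveness:
  B0: in=∅ out={b}
  B1: in={b} out={b}
  B2: in={b} out={b,g}
  B3: in=∅ out={b,c,g}
  B4: in={b,g} out={b,c}
  B5: in={b,c} out={b}
  B6: in=∅ out=∅
  B7: in={b} out=∅
  B8: in=∅ out=∅

Interfere edges:
  b↔{c,g,u,v,x}
  c↔{b,g}
  g↔{b,c,u,x}
  u↔{b,g}
  v↔{b}
  x↔{b,g}

Registers:
  {b,c,g} pairwise interfere (3-clique) ⇒ χ ≥ 3
  assign b→c0 c→c2 g→c1 u→c2 v→c1 x→c2 — no edge inside a register ⇒ χ ≤ 3
  χ = 3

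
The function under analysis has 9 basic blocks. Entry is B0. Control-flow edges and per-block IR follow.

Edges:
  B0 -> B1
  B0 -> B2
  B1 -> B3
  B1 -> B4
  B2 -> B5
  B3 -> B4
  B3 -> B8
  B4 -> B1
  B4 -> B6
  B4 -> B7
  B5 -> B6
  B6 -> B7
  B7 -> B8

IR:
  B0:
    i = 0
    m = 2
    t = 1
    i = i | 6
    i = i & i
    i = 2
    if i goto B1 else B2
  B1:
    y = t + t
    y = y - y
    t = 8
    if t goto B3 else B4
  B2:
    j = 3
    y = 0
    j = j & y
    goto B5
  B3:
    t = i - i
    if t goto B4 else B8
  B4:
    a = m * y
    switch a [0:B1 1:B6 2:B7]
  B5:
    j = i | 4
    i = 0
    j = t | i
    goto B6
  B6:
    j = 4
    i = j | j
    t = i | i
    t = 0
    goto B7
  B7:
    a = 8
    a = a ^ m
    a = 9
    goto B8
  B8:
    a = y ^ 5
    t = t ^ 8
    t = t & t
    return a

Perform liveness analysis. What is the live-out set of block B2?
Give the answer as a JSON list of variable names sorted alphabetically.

Answer: ["i", "m", "t", "y"]

Derivation:
Per-block:
  B0: {i,m,t} / ∅
  B1: {t,y} / {t}
  B2: {j,y} / ∅
  B3: {t} / {i}
  B4: {a} / {m,y}
  B5: {i,j} / {i,t}
  B6: {i,j,t} / ∅
  B7: {a} / {m}
  B8: {a,t} / {t,y}

Liveness:
  B0 li=∅ lo={i,m,t}
  B1 li={i,m,t} lo={i,m,t,y}
  B2 li={i,m,t} lo={i,m,t,y}
  B3 li={i,m,y} lo={i,m,t,y}
  B4 li={i,m,t,y} lo={i,m,t,y}
  B5 li={i,m,t,y} lo={m,y}
  B6 li={m,y} lo={m,t,y}
  B7 li={m,t,y} lo={t,y}
  B8 li={t,y} lo=∅

live-out(B2) = ["i", "m", "t", "y"]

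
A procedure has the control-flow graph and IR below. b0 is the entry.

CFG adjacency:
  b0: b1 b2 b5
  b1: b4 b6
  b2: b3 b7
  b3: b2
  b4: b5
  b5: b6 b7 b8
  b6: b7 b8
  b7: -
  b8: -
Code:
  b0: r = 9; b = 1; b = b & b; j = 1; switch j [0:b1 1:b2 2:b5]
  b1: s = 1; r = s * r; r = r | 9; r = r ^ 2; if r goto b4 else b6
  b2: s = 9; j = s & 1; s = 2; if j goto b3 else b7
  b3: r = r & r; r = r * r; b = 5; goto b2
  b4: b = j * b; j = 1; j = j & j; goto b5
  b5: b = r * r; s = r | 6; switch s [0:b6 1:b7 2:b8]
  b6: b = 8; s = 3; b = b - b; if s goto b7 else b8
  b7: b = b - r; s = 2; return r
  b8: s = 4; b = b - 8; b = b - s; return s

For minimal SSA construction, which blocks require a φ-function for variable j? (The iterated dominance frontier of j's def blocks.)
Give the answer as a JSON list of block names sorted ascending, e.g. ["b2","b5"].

Answer: ["b2", "b5", "b6", "b7", "b8"]

Derivation:
idom tree: b1←b0 b2←b0 b3←b2 b4←b1 b5←b0 b6←b0 b7←b0 b8←b0
Join-block Dom:
  b2: preds {b0,b3}: {b0} ∩ {b0,b2,b3} = {b0}; idom=b0
  b5: preds {b0,b4}: {b0} ∩ {b0,b1,b4} = {b0}; idom=b0
  b6: preds {b1,b5}: {b0,b1} ∩ {b0,b5} = {b0}; idom=b0
  b7: preds {b2,b5,b6}: {b0,b2} ∩ {b0,b5} ∩ {b0,b6} = {b0}; idom=b0
  b8: preds {b5,b6}: {b0,b5} ∩ {b0,b6} = {b0}; idom=b0

DF derivation:
  b2←b0: walk · to b0
  b2←b3: walk b3→b2 to b0
  b5←b0: walk · to b0
  b5←b4: walk b4→b1 to b0
  b6←b1: walk b1 to b0
  b6←b5: walk b5 to b0
  b7←b2: walk b2 to b0
  b7←b5: walk b5 to b0
  b7←b6: walk b6 to b0
  b8←b5: walk b5 to b0
  b8←b6: walk b6 to b0
  DF(b0)=∅
  DF(b1)={b5,b6}
  DF(b2)={b2,b7}
  DF(b3)={b2}
  DF(b4)={b5}
  DF(b5)={b6,b7,b8}
  DF(b6)={b7,b8}
  DF(b7)=∅
  DF(b8)=∅

φ for j: defs {b0,b2,b4}
  DF⁺ = {b2,b5,b6,b7,b8}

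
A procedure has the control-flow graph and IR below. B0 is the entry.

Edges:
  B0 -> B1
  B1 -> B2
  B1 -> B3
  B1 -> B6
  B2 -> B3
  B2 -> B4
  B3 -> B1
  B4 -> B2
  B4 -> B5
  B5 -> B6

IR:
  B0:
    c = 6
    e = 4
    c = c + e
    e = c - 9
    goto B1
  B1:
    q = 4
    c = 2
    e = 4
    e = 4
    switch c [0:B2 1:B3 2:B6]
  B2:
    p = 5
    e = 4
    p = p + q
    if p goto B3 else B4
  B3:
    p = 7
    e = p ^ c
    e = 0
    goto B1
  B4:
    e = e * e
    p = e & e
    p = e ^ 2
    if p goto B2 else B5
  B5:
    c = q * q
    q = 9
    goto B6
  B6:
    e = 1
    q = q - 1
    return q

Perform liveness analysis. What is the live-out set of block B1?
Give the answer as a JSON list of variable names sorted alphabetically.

Answer: ["c", "q"]

Working:
Per-block:
  B0: def={c,e} ue=∅
  B1: def={c,e,q} ue=∅
  B2: def={e,p} ue={q}
  B3: def={e,p} ue={c}
  B4: def={e,p} ue={e}
  B5: def={c,q} ue={q}
  B6: def={e,q} ue={q}

Live sets:
  B0 li=∅ lo=∅
  B1 li=∅ lo={c,q}
  B2 li={c,q} lo={c,e,q}
  B3 li={c} lo=∅
  B4 li={c,e,q} lo={c,q}
  B5 li={q} lo={q}
  B6 li={q} lo=∅

live-out(B1) = ["c", "q"]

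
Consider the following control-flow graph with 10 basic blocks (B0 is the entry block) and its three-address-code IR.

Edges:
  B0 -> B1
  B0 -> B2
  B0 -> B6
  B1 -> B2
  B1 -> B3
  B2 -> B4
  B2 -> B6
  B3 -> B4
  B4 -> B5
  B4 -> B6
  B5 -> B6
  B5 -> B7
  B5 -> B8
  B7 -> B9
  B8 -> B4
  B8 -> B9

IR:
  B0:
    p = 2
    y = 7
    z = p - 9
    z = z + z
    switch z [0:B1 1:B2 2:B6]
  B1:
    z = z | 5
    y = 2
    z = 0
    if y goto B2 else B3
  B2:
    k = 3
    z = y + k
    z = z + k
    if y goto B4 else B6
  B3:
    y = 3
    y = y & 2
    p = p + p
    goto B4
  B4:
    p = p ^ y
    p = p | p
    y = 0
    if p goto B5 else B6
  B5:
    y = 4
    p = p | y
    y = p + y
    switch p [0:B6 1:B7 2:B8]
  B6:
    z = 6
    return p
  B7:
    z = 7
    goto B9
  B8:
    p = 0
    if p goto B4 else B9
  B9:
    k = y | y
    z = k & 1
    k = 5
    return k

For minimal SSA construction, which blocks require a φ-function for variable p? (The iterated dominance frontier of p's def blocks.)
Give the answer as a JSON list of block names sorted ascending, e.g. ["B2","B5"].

Answer: ["B4", "B6", "B9"]

Derivation:
idom tree: B1←B0 B2←B0 B3←B1 B4←B0 B5←B4 B6←B0 B7←B5 B8←B5 B9←B5
Dom∩ at merges:
  B2: preds {B0,B1}: {B0} ∩ {B0,B1} = {B0}; idom=B0
  B4: preds {B2,B3,B8}: {B0,B2} ∩ {B0,B1,B3} ∩ {B0,B4,B5,B8} = {B0}; idom=B0
  B6: preds {B0,B2,B4,B5}: {B0} ∩ {B0,B2} ∩ {B0,B4} ∩ {B0,B4,B5} = {B0}; idom=B0
  B9: preds {B7,B8}: {B0,B4,B5,B7} ∩ {B0,B4,B5,B8} = {B0,B4,B5}; idom=B5

DF derivation:
  B2←B0: walk · to B0
  B2←B1: walk B1 to B0
  B4←B2: walk B2 to B0
  B4←B3: walk B3→B1 to B0
  B4←B8: walk B8→B5→B4 to B0
  B6←B0: walk · to B0
  B6←B2: walk B2 to B0
  B6←B4: walk B4 to B0
  B6←B5: walk B5→B4 to B0
  B9←B7: walk B7 to B5
  B9←B8: walk B8 to B5
  B0 → ∅
  B1 → {B2,B4}
  B2 → {B4,B6}
  B3 → {B4}
  B4 → {B4,B6}
  B5 → {B4,B6}
  B6 → ∅
  B7 → {B9}
  B8 → {B4,B9}
  B9 → ∅

φ for p: defs {B0,B3,B4,B5,B8}
  DF⁺ = {B4,B6,B9}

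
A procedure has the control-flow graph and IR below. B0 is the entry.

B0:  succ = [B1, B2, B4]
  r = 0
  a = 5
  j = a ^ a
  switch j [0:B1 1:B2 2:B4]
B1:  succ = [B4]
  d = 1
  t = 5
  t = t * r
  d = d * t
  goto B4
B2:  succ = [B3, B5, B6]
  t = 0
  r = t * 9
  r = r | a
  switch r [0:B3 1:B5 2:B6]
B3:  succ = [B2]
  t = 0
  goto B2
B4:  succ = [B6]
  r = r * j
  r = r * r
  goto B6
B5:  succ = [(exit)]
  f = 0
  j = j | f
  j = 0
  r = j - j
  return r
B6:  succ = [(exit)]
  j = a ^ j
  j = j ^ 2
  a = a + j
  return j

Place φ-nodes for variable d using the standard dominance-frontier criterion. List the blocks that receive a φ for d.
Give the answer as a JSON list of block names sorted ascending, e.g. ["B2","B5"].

idom tree: B1←B0 B2←B0 B3←B2 B4←B0 B5←B2 B6←B0
Dom∩ at merges:
  B2: preds {B0,B3}: {B0} ∩ {B0,B2,B3} = {B0}; idom=B0
  B4: preds {B0,B1}: {B0} ∩ {B0,B1} = {B0}; idom=B0
  B6: preds {B2,B4}: {B0,B2} ∩ {B0,B4} = {B0}; idom=B0

DF derivation:
  join B2 pred B0: · stop@B0
  join B2 pred B3: B3→B2 stop@B0
  join B4 pred B0: · stop@B0
  join B4 pred B1: B1 stop@B0
  join B6 pred B2: B2 stop@B0
  join B6 pred B4: B4 stop@B0
  B0: DF=∅
  B1: DF={B4}
  B2: DF={B2,B6}
  B3: DF={B2}
  B4: DF={B6}
  B5: DF=∅
  B6: DF=∅

φ for d: defs {B1}
  DF⁺ = {B4,B6}

Answer: ["B4", "B6"]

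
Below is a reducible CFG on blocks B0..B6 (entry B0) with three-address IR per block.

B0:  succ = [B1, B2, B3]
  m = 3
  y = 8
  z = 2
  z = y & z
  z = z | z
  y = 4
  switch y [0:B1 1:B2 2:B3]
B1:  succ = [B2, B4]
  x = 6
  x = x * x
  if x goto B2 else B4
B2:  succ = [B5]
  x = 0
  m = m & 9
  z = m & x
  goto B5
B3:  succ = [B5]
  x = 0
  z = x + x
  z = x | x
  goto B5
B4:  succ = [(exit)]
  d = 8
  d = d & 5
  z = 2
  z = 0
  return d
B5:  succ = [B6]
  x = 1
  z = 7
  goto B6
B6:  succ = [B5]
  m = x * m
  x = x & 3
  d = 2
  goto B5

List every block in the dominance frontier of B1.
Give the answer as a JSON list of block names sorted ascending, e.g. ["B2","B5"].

Answer: ["B2"]

Derivation:
idom tree: B1←B0 B2←B0 B3←B0 B4←B1 B5←B0 B6←B5
Join-block Dom:
  B2: preds {B0,B1}: {B0} ∩ {B0,B1} = {B0}; idom=B0
  B5: preds {B2,B3,B6}: {B0,B2} ∩ {B0,B3} ∩ {B0,B5,B6} = {B0}; idom=B0

DF walk-up:
  B2←B0: walk · to B0
  B2←B1: walk B1 to B0
  B5←B2: walk B2 to B0
  B5←B3: walk B3 to B0
  B5←B6: walk B6→B5 to B0
  DF(B0)=∅
  DF(B1)={B2}
  DF(B2)={B5}
  DF(B3)={B5}
  DF(B4)=∅
  DF(B5)={B5}
  DF(B6)={B5}

DF(B1) = ["B2"]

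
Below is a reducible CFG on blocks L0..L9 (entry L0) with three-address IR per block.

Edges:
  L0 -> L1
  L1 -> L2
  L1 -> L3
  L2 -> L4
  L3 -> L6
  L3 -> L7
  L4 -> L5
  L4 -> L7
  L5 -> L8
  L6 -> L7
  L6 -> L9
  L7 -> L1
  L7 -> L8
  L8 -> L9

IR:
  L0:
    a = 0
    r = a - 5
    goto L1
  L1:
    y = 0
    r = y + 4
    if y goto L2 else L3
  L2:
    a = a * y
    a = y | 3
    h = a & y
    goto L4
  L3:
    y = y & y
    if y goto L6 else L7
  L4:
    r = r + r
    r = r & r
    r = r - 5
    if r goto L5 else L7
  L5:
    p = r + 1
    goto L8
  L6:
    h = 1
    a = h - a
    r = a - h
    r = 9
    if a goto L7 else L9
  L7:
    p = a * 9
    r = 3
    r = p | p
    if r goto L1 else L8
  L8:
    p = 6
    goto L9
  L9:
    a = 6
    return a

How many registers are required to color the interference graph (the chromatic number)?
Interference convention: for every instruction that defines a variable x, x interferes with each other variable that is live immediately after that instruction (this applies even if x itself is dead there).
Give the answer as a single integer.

Answer: 3

Analysis:
Per-block:
  L0: def={a,r} ue=∅
  L1: def={r,y} ue=∅
  L2: def={a,h} ue={a,y}
  L3: def={y} ue={y}
  L4: def={r} ue={r}
  L5: def={p} ue={r}
  L6: def={a,h,r} ue={a}
  L7: def={p,r} ue={a}
  L8: def={p} ue=∅
  L9: def={a} ue=∅

Live sets:
  live L0: ∅→{a}
  live L1: {a}→{a,r,y}
  live L2: {a,r,y}→{a,r}
  live L3: {a,y}→{a}
  live L4: {a,r}→{a,r}
  live L5: {r}→∅
  live L6: {a}→{a}
  live L7: {a}→{a}
  live L8: ∅→∅
  live L9: ∅→∅

Interference:
  a — {h,p,r,y}
  h — {a,r}
  p — {a,r}
  r — {a,h,p,y}
  y — {a,r}

Chromatic number:
  lower bound: {a,h,r} mutually conflict ⇒ χ ≥ 3
  3-colouring: c0={a}  c1={r}  c2={h,p,y}
  χ = 3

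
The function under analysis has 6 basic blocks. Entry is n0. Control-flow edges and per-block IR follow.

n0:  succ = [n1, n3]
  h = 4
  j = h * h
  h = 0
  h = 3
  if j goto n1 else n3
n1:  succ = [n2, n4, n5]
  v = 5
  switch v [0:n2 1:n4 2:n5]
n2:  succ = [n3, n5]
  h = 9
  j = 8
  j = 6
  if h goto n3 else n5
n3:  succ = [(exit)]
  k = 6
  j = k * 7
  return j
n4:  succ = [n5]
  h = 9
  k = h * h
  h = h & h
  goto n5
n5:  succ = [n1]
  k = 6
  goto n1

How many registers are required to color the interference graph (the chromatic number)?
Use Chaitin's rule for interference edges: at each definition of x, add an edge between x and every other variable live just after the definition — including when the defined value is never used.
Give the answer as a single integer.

def/use:
  n0: def={h,j} ue=∅
  n1: def={v} ue=∅
  n2: def={h,j} ue=∅
  n3: def={j,k} ue=∅
  n4: def={h,k} ue=∅
  n5: def={k} ue=∅

Live sets:
  n0 li=∅ lo=∅
  n1 li=∅ lo=∅
  n2 li=∅ lo=∅
  n3 li=∅ lo=∅
  n4 li=∅ lo=∅
  n5 li=∅ lo=∅

Conflict graph:
  h — {j,k}
  j — {h}
  k — {h}
  v — ∅

Chromatic number:
  lower bound: {h,j} mutually conflict ⇒ χ ≥ 2
  2-colouring: R0={h,v}  R1={j,k}
  χ = 2

Answer: 2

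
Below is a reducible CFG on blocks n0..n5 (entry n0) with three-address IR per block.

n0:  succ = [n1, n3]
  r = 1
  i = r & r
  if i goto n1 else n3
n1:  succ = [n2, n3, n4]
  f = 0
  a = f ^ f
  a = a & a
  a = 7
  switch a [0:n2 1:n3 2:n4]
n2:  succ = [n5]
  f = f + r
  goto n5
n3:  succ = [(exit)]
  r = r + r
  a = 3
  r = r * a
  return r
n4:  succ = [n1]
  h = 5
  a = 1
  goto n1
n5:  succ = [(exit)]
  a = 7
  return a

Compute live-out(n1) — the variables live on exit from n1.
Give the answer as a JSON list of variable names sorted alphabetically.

Answer: ["f", "r"]

Analysis:
Block summaries:
  n0: {i,r} / ∅
  n1: {a,f} / ∅
  n2: {f} / {f,r}
  n3: {a,r} / {r}
  n4: {a,h} / ∅
  n5: {a} / ∅

Live sets:
  n0 li=∅ lo={r}
  n1 li={r} lo={f,r}
  n2 li={f,r} lo=∅
  n3 li={r} lo=∅
  n4 li={r} lo={r}
  n5 li=∅ lo=∅

live-out(n1) = ["f", "r"]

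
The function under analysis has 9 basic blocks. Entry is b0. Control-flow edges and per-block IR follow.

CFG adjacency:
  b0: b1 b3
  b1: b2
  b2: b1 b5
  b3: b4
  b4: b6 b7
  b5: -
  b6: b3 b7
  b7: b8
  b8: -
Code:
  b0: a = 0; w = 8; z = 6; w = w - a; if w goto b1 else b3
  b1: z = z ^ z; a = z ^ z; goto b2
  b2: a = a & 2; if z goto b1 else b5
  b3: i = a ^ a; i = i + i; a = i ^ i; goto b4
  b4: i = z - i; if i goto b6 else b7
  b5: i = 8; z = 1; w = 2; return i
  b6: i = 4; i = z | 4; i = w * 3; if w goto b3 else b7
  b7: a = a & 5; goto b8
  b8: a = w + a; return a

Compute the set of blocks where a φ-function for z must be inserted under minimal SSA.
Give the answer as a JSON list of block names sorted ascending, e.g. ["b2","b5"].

idom tree: b1←b0 b2←b1 b3←b0 b4←b3 b5←b2 b6←b4 b7←b4 b8←b7
Join-block Dom:
  b1: preds {b0,b2}: {b0} ∩ {b0,b1,b2} = {b0}; idom=b0
  b3: preds {b0,b6}: {b0} ∩ {b0,b3,b4,b6} = {b0}; idom=b0
  b7: preds {b4,b6}: {b0,b3,b4} ∩ {b0,b3,b4,b6} = {b0,b3,b4}; idom=b4

DF walk-up:
  join b1 pred b0: · stop@b0
  join b1 pred b2: b2→b1 stop@b0
  join b3 pred b0: · stop@b0
  join b3 pred b6: b6→b4→b3 stop@b0
  join b7 pred b4: · stop@b4
  join b7 pred b6: b6 stop@b4
  b0 → ∅
  b1 → {b1}
  b2 → {b1}
  b3 → {b3}
  b4 → {b3}
  b5 → ∅
  b6 → {b3,b7}
  b7 → ∅
  b8 → ∅

φ for z: defs {b0,b1,b5}
  DF⁺ = {b1}

Answer: ["b1"]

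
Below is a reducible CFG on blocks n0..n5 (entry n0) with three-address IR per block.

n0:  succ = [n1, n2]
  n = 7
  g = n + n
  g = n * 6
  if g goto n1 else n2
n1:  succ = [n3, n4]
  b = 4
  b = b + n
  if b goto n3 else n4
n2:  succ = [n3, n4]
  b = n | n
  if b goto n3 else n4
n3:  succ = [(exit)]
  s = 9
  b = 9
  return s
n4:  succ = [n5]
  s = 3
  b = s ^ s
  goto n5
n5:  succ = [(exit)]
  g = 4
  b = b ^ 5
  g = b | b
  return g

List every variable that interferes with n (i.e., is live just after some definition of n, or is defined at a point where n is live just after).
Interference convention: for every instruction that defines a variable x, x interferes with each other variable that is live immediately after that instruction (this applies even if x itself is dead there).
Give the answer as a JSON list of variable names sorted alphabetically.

Answer: ["b", "g"]

Working:
def/use:
  n0: def={g,n} ue=∅
  n1: def={b} ue={n}
  n2: def={b} ue={n}
  n3: def={b,s} ue=∅
  n4: def={b,s} ue=∅
  n5: def={b,g} ue={b}

Backward fixpoint:
  n0 li=∅ lo={n}
  n1 li={n} lo=∅
  n2 li={n} lo=∅
  n3 li=∅ lo=∅
  n4 li=∅ lo={b}
  n5 li={b} lo=∅

Conflict graph:
  b: {g,n,s}
  g: {b,n}
  n: {b,g}
  s: {b}

N(n) = ["b", "g"]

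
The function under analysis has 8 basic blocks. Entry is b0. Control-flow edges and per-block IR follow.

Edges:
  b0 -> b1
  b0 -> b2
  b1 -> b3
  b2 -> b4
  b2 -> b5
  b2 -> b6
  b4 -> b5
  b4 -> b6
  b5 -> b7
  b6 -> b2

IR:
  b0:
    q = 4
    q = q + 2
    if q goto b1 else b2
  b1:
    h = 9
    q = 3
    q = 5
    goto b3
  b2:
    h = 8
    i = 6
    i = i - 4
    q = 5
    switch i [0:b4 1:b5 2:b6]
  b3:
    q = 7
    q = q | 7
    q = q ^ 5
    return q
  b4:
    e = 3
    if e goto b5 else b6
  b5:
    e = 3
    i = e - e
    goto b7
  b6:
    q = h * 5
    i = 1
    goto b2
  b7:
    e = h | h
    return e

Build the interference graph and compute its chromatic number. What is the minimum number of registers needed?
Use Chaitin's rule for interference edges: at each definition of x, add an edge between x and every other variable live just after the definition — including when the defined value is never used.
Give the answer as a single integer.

Answer: 3

Working:
Per-block:
  b0: def={q} ue=∅
  b1: def={h,q} ue=∅
  b2: def={h,i,q} ue=∅
  b3: def={q} ue=∅
  b4: def={e} ue=∅
  b5: def={e,i} ue=∅
  b6: def={i,q} ue={h}
  b7: def={e} ue={h}

Live sets:
  b0 li=∅ lo=∅
  b1 li=∅ lo=∅
  b2 li=∅ lo={h}
  b3 li=∅ lo=∅
  b4 li={h} lo={h}
  b5 li={h} lo={h}
  b6 li={h} lo=∅
  b7 li={h} lo=∅

Interfere edges:
  e: {h}
  h: {e,i,q}
  i: {h,q}
  q: {h,i}

Registers:
  {h,i,q} pairwise interfere (3-clique) ⇒ χ ≥ 3
  3-colouring: r0={h}  r1={e,i}  r2={q}
  χ = 3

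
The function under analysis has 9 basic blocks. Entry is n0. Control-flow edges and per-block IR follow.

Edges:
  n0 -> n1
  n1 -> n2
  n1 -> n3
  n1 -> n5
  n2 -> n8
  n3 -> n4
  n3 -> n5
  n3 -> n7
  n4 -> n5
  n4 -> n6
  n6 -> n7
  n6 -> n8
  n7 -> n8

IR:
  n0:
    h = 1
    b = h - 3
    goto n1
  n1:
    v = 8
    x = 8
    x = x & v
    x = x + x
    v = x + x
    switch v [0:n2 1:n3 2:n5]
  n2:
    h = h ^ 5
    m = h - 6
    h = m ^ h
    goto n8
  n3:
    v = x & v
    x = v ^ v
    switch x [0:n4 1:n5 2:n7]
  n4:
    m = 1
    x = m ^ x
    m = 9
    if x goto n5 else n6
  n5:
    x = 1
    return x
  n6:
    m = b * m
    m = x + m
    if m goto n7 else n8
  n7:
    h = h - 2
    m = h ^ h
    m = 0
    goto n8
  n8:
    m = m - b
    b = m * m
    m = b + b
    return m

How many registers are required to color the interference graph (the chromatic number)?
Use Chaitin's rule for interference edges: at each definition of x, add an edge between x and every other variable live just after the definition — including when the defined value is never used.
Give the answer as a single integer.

Block summaries:
  n0 def {b,h} use ∅
  n1 def {v,x} use ∅
  n2 def {h,m} use {h}
  n3 def {v,x} use {v,x}
  n4 def {m,x} use {x}
  n5 def {x} use ∅
  n6 def {m} use {b,m,x}
  n7 def {h,m} use {h}
  n8 def {b,m} use {b,m}

Live sets:
  n0: in=∅ out={b,h}
  n1: in={b,h} out={b,h,v,x}
  n2: in={b,h} out={b,m}
  n3: in={b,h,v,x} out={b,h,x}
  n4: in={b,h,x} out={b,h,m,x}
  n5: in=∅ out=∅
  n6: in={b,h,m,x} out={b,h,m}
  n7: in={b,h} out={b,m}
  n8: in={b,m} out=∅

Interference:
  b — {h,m,v,x}
  h — {b,m,v,x}
  m — {b,h,x}
  v — {b,h,x}
  x — {b,h,m,v}

Colouring:
  {b,h,m,x} pairwise interfere (4-clique) ⇒ χ ≥ 4
  4-colouring: r0={b}  r1={h}  r2={x}  r3={m,v}
  χ = 4

Answer: 4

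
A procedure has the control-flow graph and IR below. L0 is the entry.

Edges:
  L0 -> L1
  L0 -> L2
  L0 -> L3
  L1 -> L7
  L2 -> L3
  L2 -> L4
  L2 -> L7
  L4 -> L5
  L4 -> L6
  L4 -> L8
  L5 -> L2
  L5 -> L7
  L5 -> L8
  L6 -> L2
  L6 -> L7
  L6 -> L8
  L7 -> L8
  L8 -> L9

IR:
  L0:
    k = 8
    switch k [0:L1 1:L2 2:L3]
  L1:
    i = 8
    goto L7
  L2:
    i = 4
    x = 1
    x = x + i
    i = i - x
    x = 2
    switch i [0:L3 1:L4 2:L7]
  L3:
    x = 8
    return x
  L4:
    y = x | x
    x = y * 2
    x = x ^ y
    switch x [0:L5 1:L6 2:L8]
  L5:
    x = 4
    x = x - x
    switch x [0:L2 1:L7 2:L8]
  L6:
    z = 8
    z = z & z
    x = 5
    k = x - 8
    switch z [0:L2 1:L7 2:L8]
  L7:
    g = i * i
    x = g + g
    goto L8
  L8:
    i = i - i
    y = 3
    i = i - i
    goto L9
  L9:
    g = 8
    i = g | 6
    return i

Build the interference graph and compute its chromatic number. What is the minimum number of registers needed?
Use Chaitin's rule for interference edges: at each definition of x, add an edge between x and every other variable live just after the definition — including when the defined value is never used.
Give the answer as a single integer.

Answer: 3

Analysis:
Block summaries:
  L0: def={k} ue=∅
  L1: def={i} ue=∅
  L2: def={i,x} ue=∅
  L3: def={x} ue=∅
  L4: def={x,y} ue={x}
  L5: def={x} ue=∅
  L6: def={k,x,z} ue=∅
  L7: def={g,x} ue={i}
  L8: def={i,y} ue={i}
  L9: def={g,i} ue=∅

Liveness:
  live L0: ∅→∅
  live L1: ∅→{i}
  live L2: ∅→{i,x}
  live L3: ∅→∅
  live L4: {i,x}→{i}
  live L5: {i}→{i}
  live L6: {i}→{i}
  live L7: {i}→{i}
  live L8: {i}→∅
  live L9: ∅→∅

Conflict graph:
  g↔{i}
  i↔{g,k,x,y,z}
  k↔{i,z}
  x↔{i,y,z}
  y↔{i,x}
  z↔{i,k,x}

Colouring:
  clique {i,k,z} ⇒ need ≥ 3
  assign g→r1 i→r0 k→r1 x→r1 y→r2 z→r2 — no edge inside a register ⇒ χ ≤ 3
  χ = 3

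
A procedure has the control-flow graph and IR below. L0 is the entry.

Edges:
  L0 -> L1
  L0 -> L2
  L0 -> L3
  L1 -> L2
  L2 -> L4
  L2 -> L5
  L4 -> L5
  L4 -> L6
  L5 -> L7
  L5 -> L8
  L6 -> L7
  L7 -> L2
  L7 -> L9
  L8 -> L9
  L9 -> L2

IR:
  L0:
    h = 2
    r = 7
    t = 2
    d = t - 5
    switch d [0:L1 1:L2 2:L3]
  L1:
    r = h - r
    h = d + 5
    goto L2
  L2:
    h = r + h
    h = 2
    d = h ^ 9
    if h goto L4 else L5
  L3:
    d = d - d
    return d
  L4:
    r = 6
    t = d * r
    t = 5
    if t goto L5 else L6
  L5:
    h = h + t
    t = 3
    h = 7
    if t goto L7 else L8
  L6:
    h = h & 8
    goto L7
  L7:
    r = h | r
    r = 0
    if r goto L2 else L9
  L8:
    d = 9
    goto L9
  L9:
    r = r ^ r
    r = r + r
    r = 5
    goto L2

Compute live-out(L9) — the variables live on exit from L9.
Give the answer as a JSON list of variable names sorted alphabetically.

Per-block:
  L0: {d,h,r,t} / ∅
  L1: {h,r} / {d,h,r}
  L2: {d,h} / {h,r}
  L3: {d} / {d}
  L4: {r,t} / {d}
  L5: {h,t} / {h,t}
  L6: {h} / {h}
  L7: {r} / {h,r}
  L8: {d} / ∅
  L9: {r} / {r}

Live sets:
  L0 li=∅ lo={d,h,r,t}
  L1 li={d,h,r,t} lo={h,r,t}
  L2 li={h,r,t} lo={d,h,r,t}
  L3 li={d} lo=∅
  L4 li={d,h} lo={h,r,t}
  L5 li={h,r,t} lo={h,r,t}
  L6 li={h,r,t} lo={h,r,t}
  L7 li={h,r,t} lo={h,r,t}
  L8 li={h,r,t} lo={h,r,t}
  L9 li={h,r,t} lo={h,r,t}

live-out(L9) = ["h", "r", "t"]

Answer: ["h", "r", "t"]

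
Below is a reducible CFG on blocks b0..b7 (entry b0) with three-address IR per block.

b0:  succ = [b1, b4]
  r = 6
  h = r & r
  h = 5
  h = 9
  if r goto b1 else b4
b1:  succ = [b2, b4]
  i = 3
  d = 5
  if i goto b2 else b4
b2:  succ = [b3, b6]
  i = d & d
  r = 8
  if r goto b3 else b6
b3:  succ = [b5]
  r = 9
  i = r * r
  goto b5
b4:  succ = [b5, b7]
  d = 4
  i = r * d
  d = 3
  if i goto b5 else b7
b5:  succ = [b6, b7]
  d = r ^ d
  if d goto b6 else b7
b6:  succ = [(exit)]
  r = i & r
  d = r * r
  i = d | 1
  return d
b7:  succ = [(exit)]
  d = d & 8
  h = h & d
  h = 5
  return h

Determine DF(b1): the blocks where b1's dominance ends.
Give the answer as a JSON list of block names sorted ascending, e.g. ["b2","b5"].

idom tree: b1←b0 b2←b1 b3←b2 b4←b0 b5←b0 b6←b0 b7←b0
Join-block Dom:
  b4: preds {b0,b1}: {b0} ∩ {b0,b1} = {b0}; idom=b0
  b5: preds {b3,b4}: {b0,b1,b2,b3} ∩ {b0,b4} = {b0}; idom=b0
  b6: preds {b2,b5}: {b0,b1,b2} ∩ {b0,b5} = {b0}; idom=b0
  b7: preds {b4,b5}: {b0,b4} ∩ {b0,b5} = {b0}; idom=b0

Frontier:
  join b4 pred b0: · stop@b0
  join b4 pred b1: b1 stop@b0
  join b5 pred b3: b3→b2→b1 stop@b0
  join b5 pred b4: b4 stop@b0
  join b6 pred b2: b2→b1 stop@b0
  join b6 pred b5: b5 stop@b0
  join b7 pred b4: b4 stop@b0
  join b7 pred b5: b5 stop@b0
  DF(b0)=∅
  DF(b1)={b4,b5,b6}
  DF(b2)={b5,b6}
  DF(b3)={b5}
  DF(b4)={b5,b7}
  DF(b5)={b6,b7}
  DF(b6)=∅
  DF(b7)=∅

DF(b1) = ["b4", "b5", "b6"]

Answer: ["b4", "b5", "b6"]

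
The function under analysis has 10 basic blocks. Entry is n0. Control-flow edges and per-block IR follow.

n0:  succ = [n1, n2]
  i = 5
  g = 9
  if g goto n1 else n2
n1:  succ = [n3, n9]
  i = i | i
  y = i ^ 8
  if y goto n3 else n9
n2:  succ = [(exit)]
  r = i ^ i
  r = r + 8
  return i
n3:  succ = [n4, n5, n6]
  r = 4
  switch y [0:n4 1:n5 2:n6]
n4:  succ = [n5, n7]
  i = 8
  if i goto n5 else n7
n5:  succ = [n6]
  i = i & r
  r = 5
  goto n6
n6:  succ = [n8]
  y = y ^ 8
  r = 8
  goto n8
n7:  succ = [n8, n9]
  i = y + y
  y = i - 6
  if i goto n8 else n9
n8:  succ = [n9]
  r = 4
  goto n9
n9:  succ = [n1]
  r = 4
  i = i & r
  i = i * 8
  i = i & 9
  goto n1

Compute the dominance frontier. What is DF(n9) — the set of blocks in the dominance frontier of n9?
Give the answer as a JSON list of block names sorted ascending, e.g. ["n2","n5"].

Answer: ["n1"]

Analysis:
idom tree: n1←n0 n2←n0 n3←n1 n4←n3 n5←n3 n6←n3 n7←n4 n8←n3 n9←n1
Dom at joins:
  n1: preds {n0,n9}: {n0} ∩ {n0,n1,n9} = {n0}; idom=n0
  n5: preds {n3,n4}: {n0,n1,n3} ∩ {n0,n1,n3,n4} = {n0,n1,n3}; idom=n3
  n6: preds {n3,n5}: {n0,n1,n3} ∩ {n0,n1,n3,n5} = {n0,n1,n3}; idom=n3
  n8: preds {n6,n7}: {n0,n1,n3,n6} ∩ {n0,n1,n3,n4,n7} = {n0,n1,n3}; idom=n3
  n9: preds {n1,n7,n8}: {n0,n1} ∩ {n0,n1,n3,n4,n7} ∩ {n0,n1,n3,n8} = {n0,n1}; idom=n1

Frontier:
  n1←n0: walk · to n0
  n1←n9: walk n9→n1 to n0
  n5←n3: walk · to n3
  n5←n4: walk n4 to n3
  n6←n3: walk · to n3
  n6←n5: walk n5 to n3
  n8←n6: walk n6 to n3
  n8←n7: walk n7→n4 to n3
  n9←n1: walk · to n1
  n9←n7: walk n7→n4→n3 to n1
  n9←n8: walk n8→n3 to n1
  DF(n0)=∅
  DF(n1)={n1}
  DF(n2)=∅
  DF(n3)={n9}
  DF(n4)={n5,n8,n9}
  DF(n5)={n6}
  DF(n6)={n8}
  DF(n7)={n8,n9}
  DF(n8)={n9}
  DF(n9)={n1}

DF(n9) = ["n1"]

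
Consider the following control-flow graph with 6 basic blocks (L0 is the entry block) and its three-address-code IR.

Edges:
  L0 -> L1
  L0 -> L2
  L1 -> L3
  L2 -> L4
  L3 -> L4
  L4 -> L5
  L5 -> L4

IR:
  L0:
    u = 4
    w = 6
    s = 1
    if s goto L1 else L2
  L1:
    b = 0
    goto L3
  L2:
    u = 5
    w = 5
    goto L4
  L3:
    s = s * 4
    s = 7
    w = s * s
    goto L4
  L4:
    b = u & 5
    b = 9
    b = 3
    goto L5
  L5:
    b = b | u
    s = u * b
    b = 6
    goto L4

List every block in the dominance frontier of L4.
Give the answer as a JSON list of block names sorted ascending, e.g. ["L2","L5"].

Answer: ["L4"]

Derivation:
idom tree: L1←L0 L2←L0 L3←L1 L4←L0 L5←L4
Join-block Dom:
  L4: preds {L2,L3,L5}: {L0,L2} ∩ {L0,L1,L3} ∩ {L0,L4,L5} = {L0}; idom=L0

Frontier:
  join L4 pred L2: L2 stop@L0
  join L4 pred L3: L3→L1 stop@L0
  join L4 pred L5: L5→L4 stop@L0
  DF(L0)=∅
  DF(L1)={L4}
  DF(L2)={L4}
  DF(L3)={L4}
  DF(L4)={L4}
  DF(L5)={L4}

DF(L4) = ["L4"]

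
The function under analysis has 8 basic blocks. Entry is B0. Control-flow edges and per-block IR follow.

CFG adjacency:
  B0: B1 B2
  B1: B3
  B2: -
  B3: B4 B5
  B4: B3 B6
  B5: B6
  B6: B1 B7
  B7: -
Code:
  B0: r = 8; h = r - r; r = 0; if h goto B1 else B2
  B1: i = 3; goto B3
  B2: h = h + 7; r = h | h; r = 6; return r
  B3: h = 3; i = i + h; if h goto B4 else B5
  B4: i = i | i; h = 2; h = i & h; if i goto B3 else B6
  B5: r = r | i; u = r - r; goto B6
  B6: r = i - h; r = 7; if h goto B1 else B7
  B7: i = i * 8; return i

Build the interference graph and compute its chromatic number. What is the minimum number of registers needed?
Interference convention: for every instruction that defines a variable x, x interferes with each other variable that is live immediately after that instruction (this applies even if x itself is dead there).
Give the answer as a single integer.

Per-block:
  B0: def={h,r} ue=∅
  B1: def={i} ue=∅
  B2: def={h,r} ue={h}
  B3: def={h,i} ue={i}
  B4: def={h,i} ue={i}
  B5: def={r,u} ue={i,r}
  B6: def={r} ue={h,i}
  B7: def={i} ue={i}

Backward fixpoint:
  B0 li=∅ lo={h,r}
  B1 li={r} lo={i,r}
  B2 li={h} lo=∅
  B3 li={i,r} lo={h,i,r}
  B4 li={i,r} lo={h,i,r}
  B5 li={h,i,r} lo={h,i}
  B6 li={h,i} lo={i,r}
  B7 li={i} lo=∅

Interfere edges:
  h↔{i,r,u}
  i↔{h,r,u}
  r↔{h,i}
  u↔{h,i}

Chromatic number:
  {h,i,r} pairwise interfere (3-clique) ⇒ χ ≥ 3
  assign h→c0 i→c1 r→c2 u→c2 — no edge inside a register ⇒ χ ≤ 3
  χ = 3

Answer: 3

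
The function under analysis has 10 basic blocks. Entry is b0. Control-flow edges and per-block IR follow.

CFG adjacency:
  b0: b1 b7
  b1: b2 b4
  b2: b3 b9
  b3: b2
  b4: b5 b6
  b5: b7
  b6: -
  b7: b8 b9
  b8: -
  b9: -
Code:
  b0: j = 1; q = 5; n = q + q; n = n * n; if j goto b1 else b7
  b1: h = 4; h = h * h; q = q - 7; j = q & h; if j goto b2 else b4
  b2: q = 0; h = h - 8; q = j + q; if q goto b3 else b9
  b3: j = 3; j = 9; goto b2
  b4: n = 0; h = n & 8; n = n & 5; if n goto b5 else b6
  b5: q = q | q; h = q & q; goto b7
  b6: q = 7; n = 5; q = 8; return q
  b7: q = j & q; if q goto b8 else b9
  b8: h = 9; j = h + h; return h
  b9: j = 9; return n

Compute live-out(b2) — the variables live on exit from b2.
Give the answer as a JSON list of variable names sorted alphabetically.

def/use:
  b0 def {j,n,q} use ∅
  b1 def {h,j,q} use {q}
  b2 def {h,q} use {h,j}
  b3 def {j} use ∅
  b4 def {h,n} use ∅
  b5 def {h,q} use {q}
  b6 def {n,q} use ∅
  b7 def {q} use {j,q}
  b8 def {h,j} use ∅
  b9 def {j} use {n}

Liveness:
  b0: in=∅ out={j,n,q}
  b1: in={n,q} out={h,j,n,q}
  b2: in={h,j,n} out={h,n}
  b3: in={h,n} out={h,j,n}
  b4: in={j,q} out={j,n,q}
  b5: in={j,n,q} out={j,n,q}
  b6: in=∅ out=∅
  b7: in={j,n,q} out={n}
  b8: in=∅ out=∅
  b9: in={n} out=∅

live-out(b2) = ["h", "n"]

Answer: ["h", "n"]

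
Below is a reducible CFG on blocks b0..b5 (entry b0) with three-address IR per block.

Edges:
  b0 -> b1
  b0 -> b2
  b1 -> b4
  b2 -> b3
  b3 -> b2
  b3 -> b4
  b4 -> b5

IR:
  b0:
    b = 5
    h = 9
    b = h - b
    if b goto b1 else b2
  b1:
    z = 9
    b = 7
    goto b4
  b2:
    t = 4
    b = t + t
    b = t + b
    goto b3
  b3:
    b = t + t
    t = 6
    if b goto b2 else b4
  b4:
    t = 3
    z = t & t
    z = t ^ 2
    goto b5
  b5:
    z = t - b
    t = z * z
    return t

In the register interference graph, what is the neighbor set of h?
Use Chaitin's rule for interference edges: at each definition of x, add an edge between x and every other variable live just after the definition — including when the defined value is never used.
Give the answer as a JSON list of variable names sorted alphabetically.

def/use:
  b0 def {b,h} use ∅
  b1 def {b,z} use ∅
  b2 def {b,t} use ∅
  b3 def {b,t} use {t}
  b4 def {t,z} use ∅
  b5 def {t,z} use {b,t}

Live sets:
  b0 li=∅ lo=∅
  b1 li=∅ lo={b}
  b2 li=∅ lo={t}
  b3 li={t} lo={b}
  b4 li={b} lo={b,t}
  b5 li={b,t} lo=∅

Conflict graph:
  b↔{h,t,z}
  h↔{b}
  t↔{b,z}
  z↔{b,t}

N(h) = ["b"]

Answer: ["b"]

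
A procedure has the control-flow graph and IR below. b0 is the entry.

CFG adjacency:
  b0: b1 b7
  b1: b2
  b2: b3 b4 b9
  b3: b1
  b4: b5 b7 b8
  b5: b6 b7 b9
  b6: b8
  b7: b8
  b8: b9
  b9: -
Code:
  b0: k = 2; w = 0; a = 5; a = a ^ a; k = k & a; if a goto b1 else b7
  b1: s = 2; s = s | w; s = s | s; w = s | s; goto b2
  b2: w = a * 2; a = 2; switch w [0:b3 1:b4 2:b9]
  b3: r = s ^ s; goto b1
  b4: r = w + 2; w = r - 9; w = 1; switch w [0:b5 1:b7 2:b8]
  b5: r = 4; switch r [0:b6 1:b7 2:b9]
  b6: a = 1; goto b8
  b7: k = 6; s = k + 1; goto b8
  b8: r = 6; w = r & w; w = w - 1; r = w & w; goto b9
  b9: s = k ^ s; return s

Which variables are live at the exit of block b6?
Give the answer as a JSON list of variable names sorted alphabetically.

Answer: ["k", "s", "w"]

Analysis:
def/use:
  b0: def={a,k,w} ue=∅
  b1: def={s,w} ue={w}
  b2: def={a,w} ue={a}
  b3: def={r} ue={s}
  b4: def={r,w} ue={w}
  b5: def={r} ue=∅
  b6: def={a} ue=∅
  b7: def={k,s} ue=∅
  b8: def={r,w} ue={w}
  b9: def={s} ue={k,s}

Live sets:
  live b0: ∅→{a,k,w}
  live b1: {a,k,w}→{a,k,s}
  live b2: {a,k,s}→{a,k,s,w}
  live b3: {a,k,s,w}→{a,k,w}
  live b4: {k,s,w}→{k,s,w}
  live b5: {k,s,w}→{k,s,w}
  live b6: {k,s,w}→{k,s,w}
  live b7: {w}→{k,s,w}
  live b8: {k,s,w}→{k,s}
  live b9: {k,s}→∅

live-out(b6) = ["k", "s", "w"]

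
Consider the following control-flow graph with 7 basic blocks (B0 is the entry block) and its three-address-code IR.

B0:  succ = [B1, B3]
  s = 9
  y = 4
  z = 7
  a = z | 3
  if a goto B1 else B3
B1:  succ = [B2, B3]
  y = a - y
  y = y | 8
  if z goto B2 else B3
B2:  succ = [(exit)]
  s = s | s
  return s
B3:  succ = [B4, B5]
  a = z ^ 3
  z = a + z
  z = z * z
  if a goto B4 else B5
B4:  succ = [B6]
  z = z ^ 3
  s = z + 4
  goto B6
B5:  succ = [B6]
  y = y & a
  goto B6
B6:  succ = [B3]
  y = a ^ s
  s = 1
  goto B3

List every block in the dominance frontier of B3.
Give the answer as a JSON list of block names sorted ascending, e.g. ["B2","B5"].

Answer: ["B3"]

Working:
idom tree: B1←B0 B2←B1 B3←B0 B4←B3 B5←B3 B6←B3
Join-block Dom:
  B3: preds {B0,B1,B6}: {B0} ∩ {B0,B1} ∩ {B0,B3,B6} = {B0}; idom=B0
  B6: preds {B4,B5}: {B0,B3,B4} ∩ {B0,B3,B5} = {B0,B3}; idom=B3

DF walk-up:
  B3←B0: walk · to B0
  B3←B1: walk B1 to B0
  B3←B6: walk B6→B3 to B0
  B6←B4: walk B4 to B3
  B6←B5: walk B5 to B3
  DF(B0)=∅
  DF(B1)={B3}
  DF(B2)=∅
  DF(B3)={B3}
  DF(B4)={B6}
  DF(B5)={B6}
  DF(B6)={B3}

DF(B3) = ["B3"]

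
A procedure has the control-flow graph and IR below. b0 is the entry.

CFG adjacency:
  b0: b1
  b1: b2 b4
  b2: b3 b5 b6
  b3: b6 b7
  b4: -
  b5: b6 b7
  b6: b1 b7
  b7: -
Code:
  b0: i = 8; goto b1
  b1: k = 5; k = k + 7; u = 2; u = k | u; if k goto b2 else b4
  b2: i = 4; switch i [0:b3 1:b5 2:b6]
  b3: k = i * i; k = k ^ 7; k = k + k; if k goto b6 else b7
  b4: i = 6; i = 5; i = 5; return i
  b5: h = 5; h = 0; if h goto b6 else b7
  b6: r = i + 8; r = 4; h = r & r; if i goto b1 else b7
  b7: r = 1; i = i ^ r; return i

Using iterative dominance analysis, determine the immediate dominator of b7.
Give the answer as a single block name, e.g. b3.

idom tree: b1←b0 b2←b1 b3←b2 b4←b1 b5←b2 b6←b2 b7←b2
Dom∩ at merges:
  b1: preds {b0,b6}: {b0} ∩ {b0,b1,b2,b6} = {b0}; idom=b0
  b6: preds {b2,b3,b5}: {b0,b1,b2} ∩ {b0,b1,b2,b3} ∩ {b0,b1,b2,b5} = {b0,b1,b2}; idom=b2
  b7: preds {b3,b5,b6}: {b0,b1,b2,b3} ∩ {b0,b1,b2,b5} ∩ {b0,b1,b2,b6} = {b0,b1,b2}; idom=b2

idom(b7) = b2

Answer: b2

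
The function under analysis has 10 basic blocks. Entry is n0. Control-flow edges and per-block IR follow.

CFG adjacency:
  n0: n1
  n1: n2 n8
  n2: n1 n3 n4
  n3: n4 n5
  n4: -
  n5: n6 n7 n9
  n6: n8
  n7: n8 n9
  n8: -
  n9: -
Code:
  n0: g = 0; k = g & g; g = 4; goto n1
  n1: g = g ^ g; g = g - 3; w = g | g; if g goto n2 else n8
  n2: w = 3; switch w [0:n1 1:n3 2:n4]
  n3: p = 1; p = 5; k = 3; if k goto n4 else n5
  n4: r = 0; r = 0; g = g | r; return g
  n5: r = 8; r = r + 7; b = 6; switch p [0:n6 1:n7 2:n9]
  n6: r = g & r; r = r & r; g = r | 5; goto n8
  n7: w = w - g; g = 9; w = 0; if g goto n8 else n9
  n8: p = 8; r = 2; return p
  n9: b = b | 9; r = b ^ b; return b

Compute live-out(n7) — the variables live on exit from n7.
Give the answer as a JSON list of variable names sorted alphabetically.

Answer: ["b"]

Analysis:
def/use:
  n0: {g,k} / ∅
  n1: {g,w} / {g}
  n2: {w} / ∅
  n3: {k,p} / ∅
  n4: {g,r} / {g}
  n5: {b,r} / {p}
  n6: {g,r} / {g,r}
  n7: {g,w} / {g,w}
  n8: {p,r} / ∅
  n9: {b,r} / {b}

Liveness:
  live n0: ∅→{g}
  live n1: {g}→{g}
  live n2: {g}→{g,w}
  live n3: {g,w}→{g,p,w}
  live n4: {g}→∅
  live n5: {g,p,w}→{b,g,r,w}
  live n6: {g,r}→∅
  live n7: {b,g,w}→{b}
  live n8: ∅→∅
  live n9: {b}→∅

live-out(n7) = ["b"]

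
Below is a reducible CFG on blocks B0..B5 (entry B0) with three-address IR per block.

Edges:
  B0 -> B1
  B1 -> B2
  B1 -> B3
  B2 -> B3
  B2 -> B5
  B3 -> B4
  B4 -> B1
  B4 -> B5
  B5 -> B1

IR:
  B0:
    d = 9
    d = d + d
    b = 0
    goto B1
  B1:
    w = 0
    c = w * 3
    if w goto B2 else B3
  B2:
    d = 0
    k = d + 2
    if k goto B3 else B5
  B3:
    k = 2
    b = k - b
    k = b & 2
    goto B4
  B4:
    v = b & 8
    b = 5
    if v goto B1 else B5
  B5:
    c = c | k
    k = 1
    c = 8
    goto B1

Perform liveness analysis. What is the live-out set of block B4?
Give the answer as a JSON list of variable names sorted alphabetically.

Per-block:
  B0 def {b,d} use ∅
  B1 def {c,w} use ∅
  B2 def {d,k} use ∅
  B3 def {b,k} use {b}
  B4 def {b,v} use {b}
  B5 def {c,k} use {c,k}

Backward fixpoint:
  B0: in=∅ out={b}
  B1: in={b} out={b,c}
  B2: in={b,c} out={b,c,k}
  B3: in={b,c} out={b,c,k}
  B4: in={b,c,k} out={b,c,k}
  B5: in={b,c,k} out={b}

live-out(B4) = ["b", "c", "k"]

Answer: ["b", "c", "k"]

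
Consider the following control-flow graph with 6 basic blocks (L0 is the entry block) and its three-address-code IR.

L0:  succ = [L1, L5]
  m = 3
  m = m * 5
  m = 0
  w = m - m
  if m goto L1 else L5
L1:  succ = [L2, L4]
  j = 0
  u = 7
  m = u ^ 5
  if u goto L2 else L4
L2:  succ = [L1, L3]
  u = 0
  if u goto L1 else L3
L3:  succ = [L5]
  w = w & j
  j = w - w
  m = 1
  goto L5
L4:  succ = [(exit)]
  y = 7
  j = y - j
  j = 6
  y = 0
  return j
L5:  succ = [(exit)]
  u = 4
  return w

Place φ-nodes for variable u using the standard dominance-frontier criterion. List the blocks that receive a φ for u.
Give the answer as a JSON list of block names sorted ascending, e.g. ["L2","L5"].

Answer: ["L1", "L5"]

Working:
idom tree: L1←L0 L2←L1 L3←L2 L4←L1 L5←L0
Dom∩ at merges:
  L1: preds {L0,L2}: {L0} ∩ {L0,L1,L2} = {L0}; idom=L0
  L5: preds {L0,L3}: {L0} ∩ {L0,L1,L2,L3} = {L0}; idom=L0

DF derivation:
  L1←L0: walk · to L0
  L1←L2: walk L2→L1 to L0
  L5←L0: walk · to L0
  L5←L3: walk L3→L2→L1 to L0
  DF(L0)=∅
  DF(L1)={L1,L5}
  DF(L2)={L1,L5}
  DF(L3)={L5}
  DF(L4)=∅
  DF(L5)=∅

φ for u: defs {L1,L2,L5}
  DF⁺ = {L1,L5}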